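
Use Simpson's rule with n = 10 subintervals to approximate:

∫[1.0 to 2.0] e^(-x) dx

f(x) = e^(-x)
a = 1.0, b = 2.0, n = 10
h = (b - a)/n = 0.100000

Simpson's rule: (h/3)[f(x₀) + 4f(x₁) + 2f(x₂) + ... + f(xₙ)]

x_0 = 1.0000, f(x_0) = 0.367879, coefficient = 1
x_1 = 1.1000, f(x_1) = 0.332871, coefficient = 4
x_2 = 1.2000, f(x_2) = 0.301194, coefficient = 2
x_3 = 1.3000, f(x_3) = 0.272532, coefficient = 4
x_4 = 1.4000, f(x_4) = 0.246597, coefficient = 2
x_5 = 1.5000, f(x_5) = 0.223130, coefficient = 4
x_6 = 1.6000, f(x_6) = 0.201897, coefficient = 2
x_7 = 1.7000, f(x_7) = 0.182684, coefficient = 4
x_8 = 1.8000, f(x_8) = 0.165299, coefficient = 2
x_9 = 1.9000, f(x_9) = 0.149569, coefficient = 4
x_10 = 2.0000, f(x_10) = 0.135335, coefficient = 1

I ≈ (0.100000/3) × 6.976329 = 0.232544
Exact value: 0.232544
Error: 0.000000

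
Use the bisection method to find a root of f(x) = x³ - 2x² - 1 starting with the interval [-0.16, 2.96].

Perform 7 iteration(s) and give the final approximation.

f(x) = x³ - 2x² - 1
Initial interval: [-0.16, 2.96]

Iteration 1:
  c_1 = (-0.160000 + 2.960000)/2 = 1.400000
  f(c_1) = f(1.400000) = -2.176000
  f(a) × f(c) ≥ 0, new interval: [1.400000, 2.960000]
Iteration 2:
  c_2 = (1.400000 + 2.960000)/2 = 2.180000
  f(c_2) = f(2.180000) = -0.144568
  f(a) × f(c) ≥ 0, new interval: [2.180000, 2.960000]
Iteration 3:
  c_3 = (2.180000 + 2.960000)/2 = 2.570000
  f(c_3) = f(2.570000) = 2.764793
  f(a) × f(c) < 0, new interval: [2.180000, 2.570000]
Iteration 4:
  c_4 = (2.180000 + 2.570000)/2 = 2.375000
  f(c_4) = f(2.375000) = 1.115234
  f(a) × f(c) < 0, new interval: [2.180000, 2.375000]
Iteration 5:
  c_5 = (2.180000 + 2.375000)/2 = 2.277500
  f(c_5) = f(2.277500) = 0.439394
  f(a) × f(c) < 0, new interval: [2.180000, 2.277500]
Iteration 6:
  c_6 = (2.180000 + 2.277500)/2 = 2.228750
  f(c_6) = f(2.228750) = 0.136276
  f(a) × f(c) < 0, new interval: [2.180000, 2.228750]
Iteration 7:
  c_7 = (2.180000 + 2.228750)/2 = 2.204375
  f(c_7) = f(2.204375) = -0.006887
  f(a) × f(c) ≥ 0, new interval: [2.204375, 2.228750]

After 7 iteration(s), the approximation is c_7 = 2.204375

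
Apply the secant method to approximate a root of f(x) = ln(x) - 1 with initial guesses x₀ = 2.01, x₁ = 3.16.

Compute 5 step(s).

f(x) = ln(x) - 1
x₀ = 2.01, x₁ = 3.16

Secant formula: x_{n+1} = x_n - f(x_n)(x_n - x_{n-1})/(f(x_n) - f(x_{n-1}))

Iteration 1:
  f(2.010000) = -0.301865
  f(3.160000) = 0.150572
  x_2 = 3.160000 - 0.150572×(3.160000 - 2.010000)/(0.150572 - (-0.301865))
       = 2.777278
Iteration 2:
  f(3.160000) = 0.150572
  f(2.777278) = 0.021471
  x_3 = 2.777278 - 0.021471×(2.777278 - 3.160000)/(0.021471 - 0.150572)
       = 2.713626
Iteration 3:
  f(2.777278) = 0.021471
  f(2.713626) = -0.001714
  x_4 = 2.713626 - (-0.001714)×(2.713626 - 2.777278)/(-0.001714 - 0.021471)
       = 2.718332
Iteration 4:
  f(2.713626) = -0.001714
  f(2.718332) = 0.000019
  x_5 = 2.718332 - 0.000019×(2.718332 - 2.713626)/(0.000019 - (-0.001714))
       = 2.718282
Iteration 5:
  f(2.718332) = 0.000019
  f(2.718282) = 0.000000
  x_6 = 2.718282 - 0.000000×(2.718282 - 2.718332)/(0.000000 - 0.000019)
       = 2.718282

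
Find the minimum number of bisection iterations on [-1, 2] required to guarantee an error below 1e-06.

We need (b-a)/2^n ≤ 1e-06
(2 - (-1))/2^n ≤ 1e-06
3/2^n ≤ 1e-06
2^n ≥ 3000000
n ≥ log₂(3000000) = 21.52
n ≥ 22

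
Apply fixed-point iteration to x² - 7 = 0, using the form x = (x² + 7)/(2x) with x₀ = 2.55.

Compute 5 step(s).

Equation: x² - 7 = 0
Fixed-point form: x = (x² + 7)/(2x)
x₀ = 2.55

x_1 = g(2.550000) = 2.647549
x_2 = g(2.647549) = 2.645752
x_3 = g(2.645752) = 2.645751
x_4 = g(2.645751) = 2.645751
x_5 = g(2.645751) = 2.645751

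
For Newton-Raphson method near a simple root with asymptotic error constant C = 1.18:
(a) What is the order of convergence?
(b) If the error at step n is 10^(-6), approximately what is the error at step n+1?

(a) Newton-Raphson has quadratic (order 2) convergence near simple roots.
    This means |e_{n+1}| ≈ C|e_n|².

(b) With |e_n| = 10^(-6) and C = 1.18:
    |e_{n+1}| ≈ 1.18 × (10^(-6))² = 1.18 × 10^(-12)

(a) 2 (quadratic); (b) |e_{n+1}| ≈ 1.180e-12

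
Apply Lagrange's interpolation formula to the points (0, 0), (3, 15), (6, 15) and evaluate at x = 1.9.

Lagrange interpolation formula:
P(x) = Σ yᵢ × Lᵢ(x)
where Lᵢ(x) = Π_{j≠i} (x - xⱼ)/(xᵢ - xⱼ)

L_0(1.9) = (1.9 - 3)/(0 - 3) × (1.9 - 6)/(0 - 6) = 0.250556
L_1(1.9) = (1.9 - 0)/(3 - 0) × (1.9 - 6)/(3 - 6) = 0.865556
L_2(1.9) = (1.9 - 0)/(6 - 0) × (1.9 - 3)/(6 - 3) = -0.116111

P(1.9) = 0×L_0(1.9) + 15×L_1(1.9) + 15×L_2(1.9)
P(1.9) = 11.241667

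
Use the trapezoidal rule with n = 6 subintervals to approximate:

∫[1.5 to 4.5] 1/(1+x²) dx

f(x) = 1/(1+x²)
a = 1.5, b = 4.5, n = 6
h = (b - a)/n = 0.500000

Trapezoidal rule: (h/2)[f(x₀) + 2f(x₁) + 2f(x₂) + ... + f(xₙ)]

x_0 = 1.5000, f(x_0) = 0.307692, coefficient = 1
x_1 = 2.0000, f(x_1) = 0.200000, coefficient = 2
x_2 = 2.5000, f(x_2) = 0.137931, coefficient = 2
x_3 = 3.0000, f(x_3) = 0.100000, coefficient = 2
x_4 = 3.5000, f(x_4) = 0.075472, coefficient = 2
x_5 = 4.0000, f(x_5) = 0.058824, coefficient = 2
x_6 = 4.5000, f(x_6) = 0.047059, coefficient = 1

I ≈ (0.500000/2) × 1.499204 = 0.374801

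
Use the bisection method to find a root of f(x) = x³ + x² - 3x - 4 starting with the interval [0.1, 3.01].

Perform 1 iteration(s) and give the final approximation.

f(x) = x³ + x² - 3x - 4
Initial interval: [0.1, 3.01]

Iteration 1:
  c_1 = (0.100000 + 3.010000)/2 = 1.555000
  f(c_1) = f(1.555000) = -2.486946
  f(a) × f(c) ≥ 0, new interval: [1.555000, 3.010000]

After 1 iteration(s), the approximation is c_1 = 1.555000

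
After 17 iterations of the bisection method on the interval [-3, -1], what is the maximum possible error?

Bisection error bound: |error| ≤ (b-a)/2^n
|error| ≤ (-1 - (-3))/2^17 = 2/2^17
|error| ≤ 0.0000152588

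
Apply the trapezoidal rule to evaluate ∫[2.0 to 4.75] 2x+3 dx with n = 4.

f(x) = 2x+3
a = 2.0, b = 4.75, n = 4
h = (b - a)/n = 0.687500

Trapezoidal rule: (h/2)[f(x₀) + 2f(x₁) + 2f(x₂) + ... + f(xₙ)]

x_0 = 2.0000, f(x_0) = 7.000000, coefficient = 1
x_1 = 2.6875, f(x_1) = 8.375000, coefficient = 2
x_2 = 3.3750, f(x_2) = 9.750000, coefficient = 2
x_3 = 4.0625, f(x_3) = 11.125000, coefficient = 2
x_4 = 4.7500, f(x_4) = 12.500000, coefficient = 1

I ≈ (0.687500/2) × 78.000000 = 26.812500
Exact value: 26.812500
Error: 0.000000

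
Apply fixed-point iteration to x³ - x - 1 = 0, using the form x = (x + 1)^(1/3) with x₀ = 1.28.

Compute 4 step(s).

Equation: x³ - x - 1 = 0
Fixed-point form: x = (x + 1)^(1/3)
x₀ = 1.28

x_1 = g(1.280000) = 1.316169
x_2 = g(1.316169) = 1.323092
x_3 = g(1.323092) = 1.324409
x_4 = g(1.324409) = 1.324659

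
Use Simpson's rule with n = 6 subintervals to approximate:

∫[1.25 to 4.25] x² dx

f(x) = x²
a = 1.25, b = 4.25, n = 6
h = (b - a)/n = 0.500000

Simpson's rule: (h/3)[f(x₀) + 4f(x₁) + 2f(x₂) + ... + f(xₙ)]

x_0 = 1.2500, f(x_0) = 1.562500, coefficient = 1
x_1 = 1.7500, f(x_1) = 3.062500, coefficient = 4
x_2 = 2.2500, f(x_2) = 5.062500, coefficient = 2
x_3 = 2.7500, f(x_3) = 7.562500, coefficient = 4
x_4 = 3.2500, f(x_4) = 10.562500, coefficient = 2
x_5 = 3.7500, f(x_5) = 14.062500, coefficient = 4
x_6 = 4.2500, f(x_6) = 18.062500, coefficient = 1

I ≈ (0.500000/3) × 149.625000 = 24.937500
Exact value: 24.937500
Error: 0.000000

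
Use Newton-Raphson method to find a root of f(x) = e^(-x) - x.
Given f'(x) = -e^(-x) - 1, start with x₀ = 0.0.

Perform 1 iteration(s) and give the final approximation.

f(x) = e^(-x) - x
f'(x) = -e^(-x) - 1
x₀ = 0.0

Newton-Raphson formula: x_{n+1} = x_n - f(x_n)/f'(x_n)

Iteration 1:
  f(0.000000) = 1.000000
  f'(0.000000) = -2.000000
  x_1 = 0.000000 - 1.000000/(-2.000000) = 0.500000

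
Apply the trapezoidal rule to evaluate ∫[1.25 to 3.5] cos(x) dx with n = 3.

f(x) = cos(x)
a = 1.25, b = 3.5, n = 3
h = (b - a)/n = 0.750000

Trapezoidal rule: (h/2)[f(x₀) + 2f(x₁) + 2f(x₂) + ... + f(xₙ)]

x_0 = 1.2500, f(x_0) = 0.315322, coefficient = 1
x_1 = 2.0000, f(x_1) = -0.416147, coefficient = 2
x_2 = 2.7500, f(x_2) = -0.924302, coefficient = 2
x_3 = 3.5000, f(x_3) = -0.936457, coefficient = 1

I ≈ (0.750000/2) × -3.302033 = -1.238262
Exact value: -1.299768
Error: 0.061506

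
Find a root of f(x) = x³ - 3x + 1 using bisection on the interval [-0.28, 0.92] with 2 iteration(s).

f(x) = x³ - 3x + 1
Initial interval: [-0.28, 0.92]

Iteration 1:
  c_1 = (-0.280000 + 0.920000)/2 = 0.320000
  f(c_1) = f(0.320000) = 0.072768
  f(a) × f(c) ≥ 0, new interval: [0.320000, 0.920000]
Iteration 2:
  c_2 = (0.320000 + 0.920000)/2 = 0.620000
  f(c_2) = f(0.620000) = -0.621672
  f(a) × f(c) < 0, new interval: [0.320000, 0.620000]

After 2 iteration(s), the approximation is c_2 = 0.620000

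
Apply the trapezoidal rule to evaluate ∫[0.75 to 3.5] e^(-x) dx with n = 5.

f(x) = e^(-x)
a = 0.75, b = 3.5, n = 5
h = (b - a)/n = 0.550000

Trapezoidal rule: (h/2)[f(x₀) + 2f(x₁) + 2f(x₂) + ... + f(xₙ)]

x_0 = 0.7500, f(x_0) = 0.472367, coefficient = 1
x_1 = 1.3000, f(x_1) = 0.272532, coefficient = 2
x_2 = 1.8500, f(x_2) = 0.157237, coefficient = 2
x_3 = 2.4000, f(x_3) = 0.090718, coefficient = 2
x_4 = 2.9500, f(x_4) = 0.052340, coefficient = 2
x_5 = 3.5000, f(x_5) = 0.030197, coefficient = 1

I ≈ (0.550000/2) × 1.648217 = 0.453260
Exact value: 0.442169
Error: 0.011091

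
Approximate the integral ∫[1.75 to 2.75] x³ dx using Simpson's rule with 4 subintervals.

f(x) = x³
a = 1.75, b = 2.75, n = 4
h = (b - a)/n = 0.250000

Simpson's rule: (h/3)[f(x₀) + 4f(x₁) + 2f(x₂) + ... + f(xₙ)]

x_0 = 1.7500, f(x_0) = 5.359375, coefficient = 1
x_1 = 2.0000, f(x_1) = 8.000000, coefficient = 4
x_2 = 2.2500, f(x_2) = 11.390625, coefficient = 2
x_3 = 2.5000, f(x_3) = 15.625000, coefficient = 4
x_4 = 2.7500, f(x_4) = 20.796875, coefficient = 1

I ≈ (0.250000/3) × 143.437500 = 11.953125
Exact value: 11.953125
Error: 0.000000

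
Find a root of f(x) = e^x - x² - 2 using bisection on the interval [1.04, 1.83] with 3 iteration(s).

f(x) = e^x - x² - 2
Initial interval: [1.04, 1.83]

Iteration 1:
  c_1 = (1.040000 + 1.830000)/2 = 1.435000
  f(c_1) = f(1.435000) = 0.140420
  f(a) × f(c) < 0, new interval: [1.040000, 1.435000]
Iteration 2:
  c_2 = (1.040000 + 1.435000)/2 = 1.237500
  f(c_2) = f(1.237500) = -0.084421
  f(a) × f(c) ≥ 0, new interval: [1.237500, 1.435000]
Iteration 3:
  c_3 = (1.237500 + 1.435000)/2 = 1.336250
  f(c_3) = f(1.336250) = 0.019185
  f(a) × f(c) < 0, new interval: [1.237500, 1.336250]

After 3 iteration(s), the approximation is c_3 = 1.336250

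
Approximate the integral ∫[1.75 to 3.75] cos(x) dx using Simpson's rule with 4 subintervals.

f(x) = cos(x)
a = 1.75, b = 3.75, n = 4
h = (b - a)/n = 0.500000

Simpson's rule: (h/3)[f(x₀) + 4f(x₁) + 2f(x₂) + ... + f(xₙ)]

x_0 = 1.7500, f(x_0) = -0.178246, coefficient = 1
x_1 = 2.2500, f(x_1) = -0.628174, coefficient = 4
x_2 = 2.7500, f(x_2) = -0.924302, coefficient = 2
x_3 = 3.2500, f(x_3) = -0.994130, coefficient = 4
x_4 = 3.7500, f(x_4) = -0.820559, coefficient = 1

I ≈ (0.500000/3) × -9.336623 = -1.556104
Exact value: -1.555547
Error: 0.000557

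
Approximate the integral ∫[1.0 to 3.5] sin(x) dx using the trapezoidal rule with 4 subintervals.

f(x) = sin(x)
a = 1.0, b = 3.5, n = 4
h = (b - a)/n = 0.625000

Trapezoidal rule: (h/2)[f(x₀) + 2f(x₁) + 2f(x₂) + ... + f(xₙ)]

x_0 = 1.0000, f(x_0) = 0.841471, coefficient = 1
x_1 = 1.6250, f(x_1) = 0.998531, coefficient = 2
x_2 = 2.2500, f(x_2) = 0.778073, coefficient = 2
x_3 = 2.8750, f(x_3) = 0.263446, coefficient = 2
x_4 = 3.5000, f(x_4) = -0.350783, coefficient = 1

I ≈ (0.625000/2) × 4.570789 = 1.428372
Exact value: 1.476759
Error: 0.048387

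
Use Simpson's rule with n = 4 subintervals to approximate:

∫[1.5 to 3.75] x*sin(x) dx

f(x) = x*sin(x)
a = 1.5, b = 3.75, n = 4
h = (b - a)/n = 0.562500

Simpson's rule: (h/3)[f(x₀) + 4f(x₁) + 2f(x₂) + ... + f(xₙ)]

x_0 = 1.5000, f(x_0) = 1.496242, coefficient = 1
x_1 = 2.0625, f(x_1) = 1.818155, coefficient = 4
x_2 = 2.6250, f(x_2) = 1.296541, coefficient = 2
x_3 = 3.1875, f(x_3) = -0.146278, coefficient = 4
x_4 = 3.7500, f(x_4) = -2.143355, coefficient = 1

I ≈ (0.562500/3) × 8.633477 = 1.618777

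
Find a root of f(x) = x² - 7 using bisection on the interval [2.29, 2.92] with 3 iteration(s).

f(x) = x² - 7
Initial interval: [2.29, 2.92]

Iteration 1:
  c_1 = (2.290000 + 2.920000)/2 = 2.605000
  f(c_1) = f(2.605000) = -0.213975
  f(a) × f(c) ≥ 0, new interval: [2.605000, 2.920000]
Iteration 2:
  c_2 = (2.605000 + 2.920000)/2 = 2.762500
  f(c_2) = f(2.762500) = 0.631406
  f(a) × f(c) < 0, new interval: [2.605000, 2.762500]
Iteration 3:
  c_3 = (2.605000 + 2.762500)/2 = 2.683750
  f(c_3) = f(2.683750) = 0.202514
  f(a) × f(c) < 0, new interval: [2.605000, 2.683750]

After 3 iteration(s), the approximation is c_3 = 2.683750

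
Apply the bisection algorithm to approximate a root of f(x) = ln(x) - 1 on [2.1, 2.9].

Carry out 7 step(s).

f(x) = ln(x) - 1
Initial interval: [2.1, 2.9]

Iteration 1:
  c_1 = (2.100000 + 2.900000)/2 = 2.500000
  f(c_1) = f(2.500000) = -0.083709
  f(a) × f(c) ≥ 0, new interval: [2.500000, 2.900000]
Iteration 2:
  c_2 = (2.500000 + 2.900000)/2 = 2.700000
  f(c_2) = f(2.700000) = -0.006748
  f(a) × f(c) ≥ 0, new interval: [2.700000, 2.900000]
Iteration 3:
  c_3 = (2.700000 + 2.900000)/2 = 2.800000
  f(c_3) = f(2.800000) = 0.029619
  f(a) × f(c) < 0, new interval: [2.700000, 2.800000]
Iteration 4:
  c_4 = (2.700000 + 2.800000)/2 = 2.750000
  f(c_4) = f(2.750000) = 0.011601
  f(a) × f(c) < 0, new interval: [2.700000, 2.750000]
Iteration 5:
  c_5 = (2.700000 + 2.750000)/2 = 2.725000
  f(c_5) = f(2.725000) = 0.002468
  f(a) × f(c) < 0, new interval: [2.700000, 2.725000]
Iteration 6:
  c_6 = (2.700000 + 2.725000)/2 = 2.712500
  f(c_6) = f(2.712500) = -0.002129
  f(a) × f(c) ≥ 0, new interval: [2.712500, 2.725000]
Iteration 7:
  c_7 = (2.712500 + 2.725000)/2 = 2.718750
  f(c_7) = f(2.718750) = 0.000172
  f(a) × f(c) < 0, new interval: [2.712500, 2.718750]

After 7 iteration(s), the approximation is c_7 = 2.718750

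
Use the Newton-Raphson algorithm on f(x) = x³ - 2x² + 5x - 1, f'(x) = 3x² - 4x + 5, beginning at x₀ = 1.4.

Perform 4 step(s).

f(x) = x³ - 2x² + 5x - 1
f'(x) = 3x² - 4x + 5
x₀ = 1.4

Newton-Raphson formula: x_{n+1} = x_n - f(x_n)/f'(x_n)

Iteration 1:
  f(1.400000) = 4.824000
  f'(1.400000) = 5.280000
  x_1 = 1.400000 - 4.824000/5.280000 = 0.486364
Iteration 2:
  f(0.486364) = 1.073768
  f'(0.486364) = 3.764194
  x_2 = 0.486364 - 1.073768/3.764194 = 0.201105
Iteration 3:
  f(0.201105) = -0.067227
  f'(0.201105) = 4.316909
  x_3 = 0.201105 - (-0.067227)/4.316909 = 0.216678
Iteration 4:
  f(0.216678) = -0.000335
  f'(0.216678) = 4.274136
  x_4 = 0.216678 - (-0.000335)/4.274136 = 0.216757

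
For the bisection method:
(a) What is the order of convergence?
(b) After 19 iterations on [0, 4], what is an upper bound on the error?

(a) Bisection has linear (order 1) convergence; the error is halved each step.

(b) Error bound = (b-a)/2^n = (4 - 0)/2^{19}
    = 4/2^{19}

(a) 1 (linear); (b) error ≤ 7.63e-06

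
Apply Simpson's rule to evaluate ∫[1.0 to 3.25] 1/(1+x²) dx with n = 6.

f(x) = 1/(1+x²)
a = 1.0, b = 3.25, n = 6
h = (b - a)/n = 0.375000

Simpson's rule: (h/3)[f(x₀) + 4f(x₁) + 2f(x₂) + ... + f(xₙ)]

x_0 = 1.0000, f(x_0) = 0.500000, coefficient = 1
x_1 = 1.3750, f(x_1) = 0.345946, coefficient = 4
x_2 = 1.7500, f(x_2) = 0.246154, coefficient = 2
x_3 = 2.1250, f(x_3) = 0.181303, coefficient = 4
x_4 = 2.5000, f(x_4) = 0.137931, coefficient = 2
x_5 = 2.8750, f(x_5) = 0.107926, coefficient = 4
x_6 = 3.2500, f(x_6) = 0.086486, coefficient = 1

I ≈ (0.375000/3) × 3.895356 = 0.486919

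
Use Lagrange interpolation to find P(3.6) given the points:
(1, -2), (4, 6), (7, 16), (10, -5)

Lagrange interpolation formula:
P(x) = Σ yᵢ × Lᵢ(x)
where Lᵢ(x) = Π_{j≠i} (x - xⱼ)/(xᵢ - xⱼ)

L_0(3.6) = (3.6 - 4)/(1 - 4) × (3.6 - 7)/(1 - 7) × (3.6 - 10)/(1 - 10) = 0.053728
L_1(3.6) = (3.6 - 1)/(4 - 1) × (3.6 - 7)/(4 - 7) × (3.6 - 10)/(4 - 10) = 1.047704
L_2(3.6) = (3.6 - 1)/(7 - 1) × (3.6 - 4)/(7 - 4) × (3.6 - 10)/(7 - 10) = -0.123259
L_3(3.6) = (3.6 - 1)/(10 - 1) × (3.6 - 4)/(10 - 4) × (3.6 - 7)/(10 - 7) = 0.021827

P(3.6) = (-2)×L_0(3.6) + 6×L_1(3.6) + 16×L_2(3.6) + (-5)×L_3(3.6)
P(3.6) = 4.097481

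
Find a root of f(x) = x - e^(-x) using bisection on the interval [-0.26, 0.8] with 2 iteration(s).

f(x) = x - e^(-x)
Initial interval: [-0.26, 0.8]

Iteration 1:
  c_1 = (-0.260000 + 0.800000)/2 = 0.270000
  f(c_1) = f(0.270000) = -0.493379
  f(a) × f(c) ≥ 0, new interval: [0.270000, 0.800000]
Iteration 2:
  c_2 = (0.270000 + 0.800000)/2 = 0.535000
  f(c_2) = f(0.535000) = -0.050669
  f(a) × f(c) ≥ 0, new interval: [0.535000, 0.800000]

After 2 iteration(s), the approximation is c_2 = 0.535000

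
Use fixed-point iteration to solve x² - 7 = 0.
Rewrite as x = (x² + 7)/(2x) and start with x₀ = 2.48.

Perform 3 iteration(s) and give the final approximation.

Equation: x² - 7 = 0
Fixed-point form: x = (x² + 7)/(2x)
x₀ = 2.48

x_1 = g(2.480000) = 2.651290
x_2 = g(2.651290) = 2.645757
x_3 = g(2.645757) = 2.645751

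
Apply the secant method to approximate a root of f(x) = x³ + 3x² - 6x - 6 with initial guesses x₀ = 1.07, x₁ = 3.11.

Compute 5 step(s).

f(x) = x³ + 3x² - 6x - 6
x₀ = 1.07, x₁ = 3.11

Secant formula: x_{n+1} = x_n - f(x_n)(x_n - x_{n-1})/(f(x_n) - f(x_{n-1}))

Iteration 1:
  f(1.070000) = -7.760257
  f(3.110000) = 34.436531
  x_2 = 3.110000 - 34.436531×(3.110000 - 1.070000)/(34.436531 - (-7.760257))
       = 1.445169
Iteration 2:
  f(3.110000) = 34.436531
  f(1.445169) = -5.387219
  x_3 = 1.445169 - (-5.387219)×(1.445169 - 3.110000)/(-5.387219 - 34.436531)
       = 1.670382
Iteration 3:
  f(1.445169) = -5.387219
  f(1.670382) = -2.991110
  x_4 = 1.670382 - (-2.991110)×(1.670382 - 1.445169)/(-2.991110 - (-5.387219))
       = 1.951519
Iteration 4:
  f(1.670382) = -2.991110
  f(1.951519) = 1.148378
  x_5 = 1.951519 - 1.148378×(1.951519 - 1.670382)/(1.148378 - (-2.991110))
       = 1.873526
Iteration 5:
  f(1.951519) = 1.148378
  f(1.873526) = -0.134600
  x_6 = 1.873526 - (-0.134600)×(1.873526 - 1.951519)/(-0.134600 - 1.148378)
       = 1.881708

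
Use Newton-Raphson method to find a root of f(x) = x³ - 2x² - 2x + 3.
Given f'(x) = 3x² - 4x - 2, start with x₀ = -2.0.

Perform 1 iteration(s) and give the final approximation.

f(x) = x³ - 2x² - 2x + 3
f'(x) = 3x² - 4x - 2
x₀ = -2.0

Newton-Raphson formula: x_{n+1} = x_n - f(x_n)/f'(x_n)

Iteration 1:
  f(-2.000000) = -9.000000
  f'(-2.000000) = 18.000000
  x_1 = -2.000000 - (-9.000000)/18.000000 = -1.500000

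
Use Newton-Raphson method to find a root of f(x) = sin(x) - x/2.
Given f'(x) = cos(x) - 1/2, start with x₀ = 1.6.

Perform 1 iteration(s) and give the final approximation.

f(x) = sin(x) - x/2
f'(x) = cos(x) - 1/2
x₀ = 1.6

Newton-Raphson formula: x_{n+1} = x_n - f(x_n)/f'(x_n)

Iteration 1:
  f(1.600000) = 0.199574
  f'(1.600000) = -0.529200
  x_1 = 1.600000 - 0.199574/(-0.529200) = 1.977124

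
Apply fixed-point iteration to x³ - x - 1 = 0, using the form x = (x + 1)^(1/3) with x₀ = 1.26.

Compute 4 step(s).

Equation: x³ - x - 1 = 0
Fixed-point form: x = (x + 1)^(1/3)
x₀ = 1.26

x_1 = g(1.260000) = 1.312309
x_2 = g(1.312309) = 1.322357
x_3 = g(1.322357) = 1.324269
x_4 = g(1.324269) = 1.324633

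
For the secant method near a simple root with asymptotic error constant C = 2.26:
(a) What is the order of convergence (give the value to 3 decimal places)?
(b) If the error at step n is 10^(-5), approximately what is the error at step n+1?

(a) Secant method has superlinear convergence with order φ = (1+√5)/2 ≈ 1.618.
    This means |e_{n+1}| ≈ C|e_n|^1.618.

(b) With |e_n| = 10^(-5) and C = 2.26:
    |e_{n+1}| ≈ 2.26 × (10^(-5))^1.618 = 2.26 × 10^(-8.09)

(a) ≈ 1.618 (golden ratio); (b) |e_{n+1}| ≈ 1.836e-08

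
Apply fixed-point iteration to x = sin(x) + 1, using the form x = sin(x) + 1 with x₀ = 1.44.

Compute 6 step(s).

Equation: x = sin(x) + 1
Fixed-point form: x = sin(x) + 1
x₀ = 1.44

x_1 = g(1.440000) = 1.991458
x_2 = g(1.991458) = 1.912819
x_3 = g(1.912819) = 1.942078
x_4 = g(1.942078) = 1.931863
x_5 = g(1.931863) = 1.935521
x_6 = g(1.935521) = 1.934222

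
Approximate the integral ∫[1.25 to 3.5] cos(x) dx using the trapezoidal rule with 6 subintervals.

f(x) = cos(x)
a = 1.25, b = 3.5, n = 6
h = (b - a)/n = 0.375000

Trapezoidal rule: (h/2)[f(x₀) + 2f(x₁) + 2f(x₂) + ... + f(xₙ)]

x_0 = 1.2500, f(x_0) = 0.315322, coefficient = 1
x_1 = 1.6250, f(x_1) = -0.054177, coefficient = 2
x_2 = 2.0000, f(x_2) = -0.416147, coefficient = 2
x_3 = 2.3750, f(x_3) = -0.720278, coefficient = 2
x_4 = 2.7500, f(x_4) = -0.924302, coefficient = 2
x_5 = 3.1250, f(x_5) = -0.999862, coefficient = 2
x_6 = 3.5000, f(x_6) = -0.936457, coefficient = 1

I ≈ (0.375000/2) × -6.850669 = -1.284500
Exact value: -1.299768
Error: 0.015267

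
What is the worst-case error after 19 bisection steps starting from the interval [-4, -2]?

Bisection error bound: |error| ≤ (b-a)/2^n
|error| ≤ (-2 - (-4))/2^19 = 2/2^19
|error| ≤ 0.0000038147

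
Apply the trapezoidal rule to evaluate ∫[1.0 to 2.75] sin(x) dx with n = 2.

f(x) = sin(x)
a = 1.0, b = 2.75, n = 2
h = (b - a)/n = 0.875000

Trapezoidal rule: (h/2)[f(x₀) + 2f(x₁) + 2f(x₂) + ... + f(xₙ)]

x_0 = 1.0000, f(x_0) = 0.841471, coefficient = 1
x_1 = 1.8750, f(x_1) = 0.954086, coefficient = 2
x_2 = 2.7500, f(x_2) = 0.381661, coefficient = 1

I ≈ (0.875000/2) × 3.131304 = 1.369945
Exact value: 1.464605
Error: 0.094659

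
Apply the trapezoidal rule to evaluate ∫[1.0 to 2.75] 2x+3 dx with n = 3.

f(x) = 2x+3
a = 1.0, b = 2.75, n = 3
h = (b - a)/n = 0.583333

Trapezoidal rule: (h/2)[f(x₀) + 2f(x₁) + 2f(x₂) + ... + f(xₙ)]

x_0 = 1.0000, f(x_0) = 5.000000, coefficient = 1
x_1 = 1.5833, f(x_1) = 6.166667, coefficient = 2
x_2 = 2.1667, f(x_2) = 7.333333, coefficient = 2
x_3 = 2.7500, f(x_3) = 8.500000, coefficient = 1

I ≈ (0.583333/2) × 40.500000 = 11.812500
Exact value: 11.812500
Error: 0.000000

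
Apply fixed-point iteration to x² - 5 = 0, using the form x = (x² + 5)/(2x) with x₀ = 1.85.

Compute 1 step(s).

Equation: x² - 5 = 0
Fixed-point form: x = (x² + 5)/(2x)
x₀ = 1.85

x_1 = g(1.850000) = 2.276351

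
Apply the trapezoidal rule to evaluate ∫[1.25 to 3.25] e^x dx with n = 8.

f(x) = e^x
a = 1.25, b = 3.25, n = 8
h = (b - a)/n = 0.250000

Trapezoidal rule: (h/2)[f(x₀) + 2f(x₁) + 2f(x₂) + ... + f(xₙ)]

x_0 = 1.2500, f(x_0) = 3.490343, coefficient = 1
x_1 = 1.5000, f(x_1) = 4.481689, coefficient = 2
x_2 = 1.7500, f(x_2) = 5.754603, coefficient = 2
x_3 = 2.0000, f(x_3) = 7.389056, coefficient = 2
x_4 = 2.2500, f(x_4) = 9.487736, coefficient = 2
x_5 = 2.5000, f(x_5) = 12.182494, coefficient = 2
x_6 = 2.7500, f(x_6) = 15.642632, coefficient = 2
x_7 = 3.0000, f(x_7) = 20.085537, coefficient = 2
x_8 = 3.2500, f(x_8) = 25.790340, coefficient = 1

I ≈ (0.250000/2) × 179.328176 = 22.416022
Exact value: 22.299997
Error: 0.116025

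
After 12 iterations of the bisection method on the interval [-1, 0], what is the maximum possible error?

Bisection error bound: |error| ≤ (b-a)/2^n
|error| ≤ (0 - (-1))/2^12 = 1/2^12
|error| ≤ 0.0002441406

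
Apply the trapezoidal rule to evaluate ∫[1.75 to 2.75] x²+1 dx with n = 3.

f(x) = x²+1
a = 1.75, b = 2.75, n = 3
h = (b - a)/n = 0.333333

Trapezoidal rule: (h/2)[f(x₀) + 2f(x₁) + 2f(x₂) + ... + f(xₙ)]

x_0 = 1.7500, f(x_0) = 4.062500, coefficient = 1
x_1 = 2.0833, f(x_1) = 5.340278, coefficient = 2
x_2 = 2.4167, f(x_2) = 6.840278, coefficient = 2
x_3 = 2.7500, f(x_3) = 8.562500, coefficient = 1

I ≈ (0.333333/2) × 36.986111 = 6.164352
Exact value: 6.145833
Error: 0.018519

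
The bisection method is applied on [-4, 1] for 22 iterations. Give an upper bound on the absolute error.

Bisection error bound: |error| ≤ (b-a)/2^n
|error| ≤ (1 - (-4))/2^22 = 5/2^22
|error| ≤ 0.0000011921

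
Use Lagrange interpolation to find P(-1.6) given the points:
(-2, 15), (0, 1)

Lagrange interpolation formula:
P(x) = Σ yᵢ × Lᵢ(x)
where Lᵢ(x) = Π_{j≠i} (x - xⱼ)/(xᵢ - xⱼ)

L_0(-1.6) = (-1.6 - 0)/(-2 - 0) = 0.800000
L_1(-1.6) = (-1.6 - (-2))/(0 - (-2)) = 0.200000

P(-1.6) = 15×L_0(-1.6) + 1×L_1(-1.6)
P(-1.6) = 12.200000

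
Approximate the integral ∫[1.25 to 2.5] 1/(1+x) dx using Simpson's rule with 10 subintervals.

f(x) = 1/(1+x)
a = 1.25, b = 2.5, n = 10
h = (b - a)/n = 0.125000

Simpson's rule: (h/3)[f(x₀) + 4f(x₁) + 2f(x₂) + ... + f(xₙ)]

x_0 = 1.2500, f(x_0) = 0.444444, coefficient = 1
x_1 = 1.3750, f(x_1) = 0.421053, coefficient = 4
x_2 = 1.5000, f(x_2) = 0.400000, coefficient = 2
x_3 = 1.6250, f(x_3) = 0.380952, coefficient = 4
x_4 = 1.7500, f(x_4) = 0.363636, coefficient = 2
x_5 = 1.8750, f(x_5) = 0.347826, coefficient = 4
x_6 = 2.0000, f(x_6) = 0.333333, coefficient = 2
x_7 = 2.1250, f(x_7) = 0.320000, coefficient = 4
x_8 = 2.2500, f(x_8) = 0.307692, coefficient = 2
x_9 = 2.3750, f(x_9) = 0.296296, coefficient = 4
x_10 = 2.5000, f(x_10) = 0.285714, coefficient = 1

I ≈ (0.125000/3) × 10.603992 = 0.441833
Exact value: 0.441833
Error: 0.000000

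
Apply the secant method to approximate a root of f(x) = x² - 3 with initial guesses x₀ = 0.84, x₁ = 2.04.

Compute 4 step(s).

f(x) = x² - 3
x₀ = 0.84, x₁ = 2.04

Secant formula: x_{n+1} = x_n - f(x_n)(x_n - x_{n-1})/(f(x_n) - f(x_{n-1}))

Iteration 1:
  f(0.840000) = -2.294400
  f(2.040000) = 1.161600
  x_2 = 2.040000 - 1.161600×(2.040000 - 0.840000)/(1.161600 - (-2.294400))
       = 1.636667
Iteration 2:
  f(2.040000) = 1.161600
  f(1.636667) = -0.321322
  x_3 = 1.636667 - (-0.321322)×(1.636667 - 2.040000)/(-0.321322 - 1.161600)
       = 1.724062
Iteration 3:
  f(1.636667) = -0.321322
  f(1.724062) = -0.027611
  x_4 = 1.724062 - (-0.027611)×(1.724062 - 1.636667)/(-0.027611 - (-0.321322))
       = 1.732278
Iteration 4:
  f(1.724062) = -0.027611
  f(1.732278) = 0.000786
  x_5 = 1.732278 - 0.000786×(1.732278 - 1.724062)/(0.000786 - (-0.027611))
       = 1.732050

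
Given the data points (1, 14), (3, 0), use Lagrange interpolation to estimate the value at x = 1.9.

Lagrange interpolation formula:
P(x) = Σ yᵢ × Lᵢ(x)
where Lᵢ(x) = Π_{j≠i} (x - xⱼ)/(xᵢ - xⱼ)

L_0(1.9) = (1.9 - 3)/(1 - 3) = 0.550000
L_1(1.9) = (1.9 - 1)/(3 - 1) = 0.450000

P(1.9) = 14×L_0(1.9) + 0×L_1(1.9)
P(1.9) = 7.700000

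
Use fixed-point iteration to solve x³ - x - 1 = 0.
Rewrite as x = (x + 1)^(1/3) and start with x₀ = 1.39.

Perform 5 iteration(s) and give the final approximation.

Equation: x³ - x - 1 = 0
Fixed-point form: x = (x + 1)^(1/3)
x₀ = 1.39

x_1 = g(1.390000) = 1.337004
x_2 = g(1.337004) = 1.327048
x_3 = g(1.327048) = 1.325160
x_4 = g(1.325160) = 1.324802
x_5 = g(1.324802) = 1.324734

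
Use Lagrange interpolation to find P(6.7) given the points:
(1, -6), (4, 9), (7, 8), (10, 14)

Lagrange interpolation formula:
P(x) = Σ yᵢ × Lᵢ(x)
where Lᵢ(x) = Π_{j≠i} (x - xⱼ)/(xᵢ - xⱼ)

L_0(6.7) = (6.7 - 4)/(1 - 4) × (6.7 - 7)/(1 - 7) × (6.7 - 10)/(1 - 10) = -0.016500
L_1(6.7) = (6.7 - 1)/(4 - 1) × (6.7 - 7)/(4 - 7) × (6.7 - 10)/(4 - 10) = 0.104500
L_2(6.7) = (6.7 - 1)/(7 - 1) × (6.7 - 4)/(7 - 4) × (6.7 - 10)/(7 - 10) = 0.940500
L_3(6.7) = (6.7 - 1)/(10 - 1) × (6.7 - 4)/(10 - 4) × (6.7 - 7)/(10 - 7) = -0.028500

P(6.7) = (-6)×L_0(6.7) + 9×L_1(6.7) + 8×L_2(6.7) + 14×L_3(6.7)
P(6.7) = 8.164500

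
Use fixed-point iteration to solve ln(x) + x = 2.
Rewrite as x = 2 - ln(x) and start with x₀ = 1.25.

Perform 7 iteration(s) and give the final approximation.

Equation: ln(x) + x = 2
Fixed-point form: x = 2 - ln(x)
x₀ = 1.25

x_1 = g(1.250000) = 1.776856
x_2 = g(1.776856) = 1.425154
x_3 = g(1.425154) = 1.645720
x_4 = g(1.645720) = 1.501822
x_5 = g(1.501822) = 1.593321
x_6 = g(1.593321) = 1.534180
x_7 = g(1.534180) = 1.572004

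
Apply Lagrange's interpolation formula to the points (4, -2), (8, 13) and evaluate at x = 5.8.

Lagrange interpolation formula:
P(x) = Σ yᵢ × Lᵢ(x)
where Lᵢ(x) = Π_{j≠i} (x - xⱼ)/(xᵢ - xⱼ)

L_0(5.8) = (5.8 - 8)/(4 - 8) = 0.550000
L_1(5.8) = (5.8 - 4)/(8 - 4) = 0.450000

P(5.8) = (-2)×L_0(5.8) + 13×L_1(5.8)
P(5.8) = 4.750000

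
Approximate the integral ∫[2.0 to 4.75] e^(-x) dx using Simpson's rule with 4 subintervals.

f(x) = e^(-x)
a = 2.0, b = 4.75, n = 4
h = (b - a)/n = 0.687500

Simpson's rule: (h/3)[f(x₀) + 4f(x₁) + 2f(x₂) + ... + f(xₙ)]

x_0 = 2.0000, f(x_0) = 0.135335, coefficient = 1
x_1 = 2.6875, f(x_1) = 0.068051, coefficient = 4
x_2 = 3.3750, f(x_2) = 0.034218, coefficient = 2
x_3 = 4.0625, f(x_3) = 0.017206, coefficient = 4
x_4 = 4.7500, f(x_4) = 0.008652, coefficient = 1

I ≈ (0.687500/3) × 0.553450 = 0.126832
Exact value: 0.126684
Error: 0.000149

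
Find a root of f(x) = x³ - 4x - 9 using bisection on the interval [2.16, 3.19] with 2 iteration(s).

f(x) = x³ - 4x - 9
Initial interval: [2.16, 3.19]

Iteration 1:
  c_1 = (2.160000 + 3.190000)/2 = 2.675000
  f(c_1) = f(2.675000) = -0.558703
  f(a) × f(c) ≥ 0, new interval: [2.675000, 3.190000]
Iteration 2:
  c_2 = (2.675000 + 3.190000)/2 = 2.932500
  f(c_2) = f(2.932500) = 4.488199
  f(a) × f(c) < 0, new interval: [2.675000, 2.932500]

After 2 iteration(s), the approximation is c_2 = 2.932500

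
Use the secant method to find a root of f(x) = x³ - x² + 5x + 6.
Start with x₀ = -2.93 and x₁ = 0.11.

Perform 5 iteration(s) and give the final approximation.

f(x) = x³ - x² + 5x + 6
x₀ = -2.93, x₁ = 0.11

Secant formula: x_{n+1} = x_n - f(x_n)(x_n - x_{n-1})/(f(x_n) - f(x_{n-1}))

Iteration 1:
  f(-2.930000) = -42.388657
  f(0.110000) = 6.539231
  x_2 = 0.110000 - 6.539231×(0.110000 - (-2.930000))/(6.539231 - (-42.388657))
       = -0.296297
Iteration 2:
  f(0.110000) = 6.539231
  f(-0.296297) = 4.404710
  x_3 = -0.296297 - 4.404710×(-0.296297 - 0.110000)/(4.404710 - 6.539231)
       = -1.134715
Iteration 3:
  f(-0.296297) = 4.404710
  f(-1.134715) = -2.422189
  x_4 = -1.134715 - (-2.422189)×(-1.134715 - (-0.296297))/(-2.422189 - 4.404710)
       = -0.837244
Iteration 4:
  f(-1.134715) = -2.422189
  f(-0.837244) = 0.525915
  x_5 = -0.837244 - 0.525915×(-0.837244 - (-1.134715))/(0.525915 - (-2.422189))
       = -0.890310
Iteration 5:
  f(-0.837244) = 0.525915
  f(-0.890310) = 0.050092
  x_6 = -0.890310 - 0.050092×(-0.890310 - (-0.837244))/(0.050092 - 0.525915)
       = -0.895897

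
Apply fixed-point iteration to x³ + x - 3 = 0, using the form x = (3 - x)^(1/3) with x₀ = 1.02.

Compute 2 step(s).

Equation: x³ + x - 3 = 0
Fixed-point form: x = (3 - x)^(1/3)
x₀ = 1.02

x_1 = g(1.020000) = 1.255707
x_2 = g(1.255707) = 1.203760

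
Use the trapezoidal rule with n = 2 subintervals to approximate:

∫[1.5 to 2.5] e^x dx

f(x) = e^x
a = 1.5, b = 2.5, n = 2
h = (b - a)/n = 0.500000

Trapezoidal rule: (h/2)[f(x₀) + 2f(x₁) + 2f(x₂) + ... + f(xₙ)]

x_0 = 1.5000, f(x_0) = 4.481689, coefficient = 1
x_1 = 2.0000, f(x_1) = 7.389056, coefficient = 2
x_2 = 2.5000, f(x_2) = 12.182494, coefficient = 1

I ≈ (0.500000/2) × 31.442295 = 7.860574
Exact value: 7.700805
Error: 0.159769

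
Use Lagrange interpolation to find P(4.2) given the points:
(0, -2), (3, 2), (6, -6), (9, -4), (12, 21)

Lagrange interpolation formula:
P(x) = Σ yᵢ × Lᵢ(x)
where Lᵢ(x) = Π_{j≠i} (x - xⱼ)/(xᵢ - xⱼ)

L_0(4.2) = (4.2 - 3)/(0 - 3) × (4.2 - 6)/(0 - 6) × (4.2 - 9)/(0 - 9) × (4.2 - 12)/(0 - 12) = -0.041600
L_1(4.2) = (4.2 - 0)/(3 - 0) × (4.2 - 6)/(3 - 6) × (4.2 - 9)/(3 - 9) × (4.2 - 12)/(3 - 12) = 0.582400
L_2(4.2) = (4.2 - 0)/(6 - 0) × (4.2 - 3)/(6 - 3) × (4.2 - 9)/(6 - 9) × (4.2 - 12)/(6 - 12) = 0.582400
L_3(4.2) = (4.2 - 0)/(9 - 0) × (4.2 - 3)/(9 - 3) × (4.2 - 6)/(9 - 6) × (4.2 - 12)/(9 - 12) = -0.145600
L_4(4.2) = (4.2 - 0)/(12 - 0) × (4.2 - 3)/(12 - 3) × (4.2 - 6)/(12 - 6) × (4.2 - 9)/(12 - 9) = 0.022400

P(4.2) = (-2)×L_0(4.2) + 2×L_1(4.2) + (-6)×L_2(4.2) + (-4)×L_3(4.2) + 21×L_4(4.2)
P(4.2) = -1.193600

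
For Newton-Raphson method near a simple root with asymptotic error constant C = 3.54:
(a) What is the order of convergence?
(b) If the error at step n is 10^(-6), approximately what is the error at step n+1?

(a) Newton-Raphson has quadratic (order 2) convergence near simple roots.
    This means |e_{n+1}| ≈ C|e_n|².

(b) With |e_n| = 10^(-6) and C = 3.54:
    |e_{n+1}| ≈ 3.54 × (10^(-6))² = 3.54 × 10^(-12)

(a) 2 (quadratic); (b) |e_{n+1}| ≈ 3.540e-12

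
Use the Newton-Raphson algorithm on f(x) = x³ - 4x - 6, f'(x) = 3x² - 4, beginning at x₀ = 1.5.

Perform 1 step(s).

f(x) = x³ - 4x - 6
f'(x) = 3x² - 4
x₀ = 1.5

Newton-Raphson formula: x_{n+1} = x_n - f(x_n)/f'(x_n)

Iteration 1:
  f(1.500000) = -8.625000
  f'(1.500000) = 2.750000
  x_1 = 1.500000 - (-8.625000)/2.750000 = 4.636364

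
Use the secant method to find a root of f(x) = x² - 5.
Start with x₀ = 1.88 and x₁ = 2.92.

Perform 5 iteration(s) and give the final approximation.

f(x) = x² - 5
x₀ = 1.88, x₁ = 2.92

Secant formula: x_{n+1} = x_n - f(x_n)(x_n - x_{n-1})/(f(x_n) - f(x_{n-1}))

Iteration 1:
  f(1.880000) = -1.465600
  f(2.920000) = 3.526400
  x_2 = 2.920000 - 3.526400×(2.920000 - 1.880000)/(3.526400 - (-1.465600))
       = 2.185333
Iteration 2:
  f(2.920000) = 3.526400
  f(2.185333) = -0.224318
  x_3 = 2.185333 - (-0.224318)×(2.185333 - 2.920000)/(-0.224318 - 3.526400)
       = 2.229271
Iteration 3:
  f(2.185333) = -0.224318
  f(2.229271) = -0.030349
  x_4 = 2.229271 - (-0.030349)×(2.229271 - 2.185333)/(-0.030349 - (-0.224318))
       = 2.236146
Iteration 4:
  f(2.229271) = -0.030349
  f(2.236146) = 0.000349
  x_5 = 2.236146 - 0.000349×(2.236146 - 2.229271)/(0.000349 - (-0.030349))
       = 2.236068
Iteration 5:
  f(2.236146) = 0.000349
  f(2.236068) = -0.000001
  x_6 = 2.236068 - (-0.000001)×(2.236068 - 2.236146)/(-0.000001 - 0.000349)
       = 2.236068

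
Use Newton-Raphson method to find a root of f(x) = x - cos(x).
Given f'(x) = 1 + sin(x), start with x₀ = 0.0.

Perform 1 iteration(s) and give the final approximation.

f(x) = x - cos(x)
f'(x) = 1 + sin(x)
x₀ = 0.0

Newton-Raphson formula: x_{n+1} = x_n - f(x_n)/f'(x_n)

Iteration 1:
  f(0.000000) = -1.000000
  f'(0.000000) = 1.000000
  x_1 = 0.000000 - (-1.000000)/1.000000 = 1.000000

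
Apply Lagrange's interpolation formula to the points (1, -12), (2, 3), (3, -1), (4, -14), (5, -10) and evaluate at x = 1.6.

Lagrange interpolation formula:
P(x) = Σ yᵢ × Lᵢ(x)
where Lᵢ(x) = Π_{j≠i} (x - xⱼ)/(xᵢ - xⱼ)

L_0(1.6) = (1.6 - 2)/(1 - 2) × (1.6 - 3)/(1 - 3) × (1.6 - 4)/(1 - 4) × (1.6 - 5)/(1 - 5) = 0.190400
L_1(1.6) = (1.6 - 1)/(2 - 1) × (1.6 - 3)/(2 - 3) × (1.6 - 4)/(2 - 4) × (1.6 - 5)/(2 - 5) = 1.142400
L_2(1.6) = (1.6 - 1)/(3 - 1) × (1.6 - 2)/(3 - 2) × (1.6 - 4)/(3 - 4) × (1.6 - 5)/(3 - 5) = -0.489600
L_3(1.6) = (1.6 - 1)/(4 - 1) × (1.6 - 2)/(4 - 2) × (1.6 - 3)/(4 - 3) × (1.6 - 5)/(4 - 5) = 0.190400
L_4(1.6) = (1.6 - 1)/(5 - 1) × (1.6 - 2)/(5 - 2) × (1.6 - 3)/(5 - 3) × (1.6 - 4)/(5 - 4) = -0.033600

P(1.6) = (-12)×L_0(1.6) + 3×L_1(1.6) + (-1)×L_2(1.6) + (-14)×L_3(1.6) + (-10)×L_4(1.6)
P(1.6) = -0.697600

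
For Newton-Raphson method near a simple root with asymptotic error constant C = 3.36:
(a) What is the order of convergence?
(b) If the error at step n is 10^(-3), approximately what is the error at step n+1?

(a) Newton-Raphson has quadratic (order 2) convergence near simple roots.
    This means |e_{n+1}| ≈ C|e_n|².

(b) With |e_n| = 10^(-3) and C = 3.36:
    |e_{n+1}| ≈ 3.36 × (10^(-3))² = 3.36 × 10^(-6)

(a) 2 (quadratic); (b) |e_{n+1}| ≈ 3.360e-06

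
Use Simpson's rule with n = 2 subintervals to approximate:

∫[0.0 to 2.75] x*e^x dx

f(x) = x*e^x
a = 0.0, b = 2.75, n = 2
h = (b - a)/n = 1.375000

Simpson's rule: (h/3)[f(x₀) + 4f(x₁) + 2f(x₂) + ... + f(xₙ)]

x_0 = 0.0000, f(x_0) = 0.000000, coefficient = 1
x_1 = 1.3750, f(x_1) = 5.438230, coefficient = 4
x_2 = 2.7500, f(x_2) = 43.017238, coefficient = 1

I ≈ (1.375000/3) × 64.770160 = 29.686323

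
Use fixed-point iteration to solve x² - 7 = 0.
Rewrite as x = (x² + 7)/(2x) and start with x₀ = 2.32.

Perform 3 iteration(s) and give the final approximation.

Equation: x² - 7 = 0
Fixed-point form: x = (x² + 7)/(2x)
x₀ = 2.32

x_1 = g(2.320000) = 2.668621
x_2 = g(2.668621) = 2.645849
x_3 = g(2.645849) = 2.645751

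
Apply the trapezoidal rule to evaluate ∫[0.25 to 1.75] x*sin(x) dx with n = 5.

f(x) = x*sin(x)
a = 0.25, b = 1.75, n = 5
h = (b - a)/n = 0.300000

Trapezoidal rule: (h/2)[f(x₀) + 2f(x₁) + 2f(x₂) + ... + f(xₙ)]

x_0 = 0.2500, f(x_0) = 0.061851, coefficient = 1
x_1 = 0.5500, f(x_1) = 0.287478, coefficient = 2
x_2 = 0.8500, f(x_2) = 0.638588, coefficient = 2
x_3 = 1.1500, f(x_3) = 1.049679, coefficient = 2
x_4 = 1.4500, f(x_4) = 1.439434, coefficient = 2
x_5 = 1.7500, f(x_5) = 1.721975, coefficient = 1

I ≈ (0.300000/2) × 8.614184 = 1.292128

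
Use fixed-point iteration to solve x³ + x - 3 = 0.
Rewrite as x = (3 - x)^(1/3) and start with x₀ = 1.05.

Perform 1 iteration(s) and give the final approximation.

Equation: x³ + x - 3 = 0
Fixed-point form: x = (3 - x)^(1/3)
x₀ = 1.05

x_1 = g(1.050000) = 1.249333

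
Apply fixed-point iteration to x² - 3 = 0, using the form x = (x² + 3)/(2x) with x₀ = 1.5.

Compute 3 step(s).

Equation: x² - 3 = 0
Fixed-point form: x = (x² + 3)/(2x)
x₀ = 1.5

x_1 = g(1.500000) = 1.750000
x_2 = g(1.750000) = 1.732143
x_3 = g(1.732143) = 1.732051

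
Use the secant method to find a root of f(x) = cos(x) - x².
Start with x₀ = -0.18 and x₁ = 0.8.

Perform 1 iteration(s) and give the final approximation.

f(x) = cos(x) - x²
x₀ = -0.18, x₁ = 0.8

Secant formula: x_{n+1} = x_n - f(x_n)(x_n - x_{n-1})/(f(x_n) - f(x_{n-1}))

Iteration 1:
  f(-0.180000) = 0.951444
  f(0.800000) = 0.056707
  x_2 = 0.800000 - 0.056707×(0.800000 - (-0.180000))/(0.056707 - 0.951444)
       = 0.862111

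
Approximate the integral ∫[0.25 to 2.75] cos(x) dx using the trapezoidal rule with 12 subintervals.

f(x) = cos(x)
a = 0.25, b = 2.75, n = 12
h = (b - a)/n = 0.208333

Trapezoidal rule: (h/2)[f(x₀) + 2f(x₁) + 2f(x₂) + ... + f(xₙ)]

x_0 = 0.2500, f(x_0) = 0.968912, coefficient = 1
x_1 = 0.4583, f(x_1) = 0.896791, coefficient = 2
x_2 = 0.6667, f(x_2) = 0.785887, coefficient = 2
x_3 = 0.8750, f(x_3) = 0.640997, coefficient = 2
x_4 = 1.0833, f(x_4) = 0.468386, coefficient = 2
x_5 = 1.2917, f(x_5) = 0.275519, coefficient = 2
x_6 = 1.5000, f(x_6) = 0.070737, coefficient = 2
x_7 = 1.7083, f(x_7) = -0.137104, coefficient = 2
x_8 = 1.9167, f(x_8) = -0.339016, coefficient = 2
x_9 = 2.1250, f(x_9) = -0.526266, coefficient = 2
x_10 = 2.3333, f(x_10) = -0.690758, coefficient = 2
x_11 = 2.5417, f(x_11) = -0.825377, coefficient = 2
x_12 = 2.7500, f(x_12) = -0.924302, coefficient = 1

I ≈ (0.208333/2) × 1.284202 = 0.133771
Exact value: 0.134257
Error: 0.000486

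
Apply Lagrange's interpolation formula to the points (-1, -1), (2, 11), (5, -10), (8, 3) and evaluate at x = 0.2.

Lagrange interpolation formula:
P(x) = Σ yᵢ × Lᵢ(x)
where Lᵢ(x) = Π_{j≠i} (x - xⱼ)/(xᵢ - xⱼ)

L_0(0.2) = (0.2 - 2)/(-1 - 2) × (0.2 - 5)/(-1 - 5) × (0.2 - 8)/(-1 - 8) = 0.416000
L_1(0.2) = (0.2 - (-1))/(2 - (-1)) × (0.2 - 5)/(2 - 5) × (0.2 - 8)/(2 - 8) = 0.832000
L_2(0.2) = (0.2 - (-1))/(5 - (-1)) × (0.2 - 2)/(5 - 2) × (0.2 - 8)/(5 - 8) = -0.312000
L_3(0.2) = (0.2 - (-1))/(8 - (-1)) × (0.2 - 2)/(8 - 2) × (0.2 - 5)/(8 - 5) = 0.064000

P(0.2) = (-1)×L_0(0.2) + 11×L_1(0.2) + (-10)×L_2(0.2) + 3×L_3(0.2)
P(0.2) = 12.048000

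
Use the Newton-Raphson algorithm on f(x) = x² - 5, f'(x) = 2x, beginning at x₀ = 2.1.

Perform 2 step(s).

f(x) = x² - 5
f'(x) = 2x
x₀ = 2.1

Newton-Raphson formula: x_{n+1} = x_n - f(x_n)/f'(x_n)

Iteration 1:
  f(2.100000) = -0.590000
  f'(2.100000) = 4.200000
  x_1 = 2.100000 - (-0.590000)/4.200000 = 2.240476
Iteration 2:
  f(2.240476) = 0.019734
  f'(2.240476) = 4.480952
  x_2 = 2.240476 - 0.019734/4.480952 = 2.236072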